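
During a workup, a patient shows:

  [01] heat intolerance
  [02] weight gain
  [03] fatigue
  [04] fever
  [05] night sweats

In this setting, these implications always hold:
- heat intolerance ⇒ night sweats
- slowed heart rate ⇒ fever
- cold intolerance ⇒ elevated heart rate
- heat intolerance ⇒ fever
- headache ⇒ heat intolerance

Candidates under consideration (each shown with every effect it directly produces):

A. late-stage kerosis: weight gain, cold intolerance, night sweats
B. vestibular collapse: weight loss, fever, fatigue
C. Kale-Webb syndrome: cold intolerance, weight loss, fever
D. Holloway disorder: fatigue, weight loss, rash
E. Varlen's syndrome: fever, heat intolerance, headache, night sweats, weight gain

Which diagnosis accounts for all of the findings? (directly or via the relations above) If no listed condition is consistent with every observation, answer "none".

Per-candidate check:
(A) late-stage kerosis — fails on heat intolerance, fatigue, fever (predicts cold intolerance, not heat intolerance)
(B) vestibular collapse — heat intolerance miss; weight gain miss; fatigue match; fever match; night sweats miss
(C) Kale-Webb syndrome — heat intolerance miss; weight gain miss; fatigue miss; fever match; night sweats miss
(D) Holloway disorder — fails on heat intolerance, weight gain, fever, night sweats (predicts weight loss, not weight gain)
(E) Varlen's syndrome — heat intolerance match; weight gain match; fatigue miss; fever match; night sweats match
No candidate is consistent with all observations.

none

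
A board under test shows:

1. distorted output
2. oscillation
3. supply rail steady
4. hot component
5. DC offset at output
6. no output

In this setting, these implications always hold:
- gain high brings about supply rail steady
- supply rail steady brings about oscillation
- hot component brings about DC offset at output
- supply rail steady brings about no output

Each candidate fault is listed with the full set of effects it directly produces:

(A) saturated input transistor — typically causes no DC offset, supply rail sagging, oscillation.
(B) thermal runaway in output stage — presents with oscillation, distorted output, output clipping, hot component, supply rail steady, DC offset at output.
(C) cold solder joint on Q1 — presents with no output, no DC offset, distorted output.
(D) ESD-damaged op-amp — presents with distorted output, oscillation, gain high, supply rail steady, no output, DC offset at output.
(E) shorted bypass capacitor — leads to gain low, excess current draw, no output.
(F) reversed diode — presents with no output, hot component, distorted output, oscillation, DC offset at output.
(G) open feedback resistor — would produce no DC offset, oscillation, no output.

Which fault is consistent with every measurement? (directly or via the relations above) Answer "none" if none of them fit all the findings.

For each candidate, compare predicted effects to what was observed:
(A) saturated input transistor — fails on distorted output, supply rail steady, hot component, DC offset at output, no output (predicts supply rail sagging, not supply rail steady; predicts no DC offset, not DC offset at output)
(B) thermal runaway in output stage — distorted output yes; oscillation yes; supply rail steady yes; hot component yes; DC offset at output yes; no output yes (by supply rail steady → no output)
(C) cold solder joint on Q1 — distorted output yes; oscillation NO; supply rail steady NO; hot component NO; DC offset at output NO; no output yes
(D) ESD-damaged op-amp — distorted output yes; oscillation yes; supply rail steady yes; hot component NO; DC offset at output yes; no output yes
(E) shorted bypass capacitor — does not account for distorted output, oscillation, supply rail steady, hot component, DC offset at output
(F) reversed diode — distorted output yes; oscillation yes; supply rail steady NO; hot component yes; DC offset at output yes; no output yes
(G) open feedback resistor — distorted output NO; oscillation yes; supply rail steady NO; hot component NO; DC offset at output NO; no output yes
(B) is the only candidate with no mismatches.

B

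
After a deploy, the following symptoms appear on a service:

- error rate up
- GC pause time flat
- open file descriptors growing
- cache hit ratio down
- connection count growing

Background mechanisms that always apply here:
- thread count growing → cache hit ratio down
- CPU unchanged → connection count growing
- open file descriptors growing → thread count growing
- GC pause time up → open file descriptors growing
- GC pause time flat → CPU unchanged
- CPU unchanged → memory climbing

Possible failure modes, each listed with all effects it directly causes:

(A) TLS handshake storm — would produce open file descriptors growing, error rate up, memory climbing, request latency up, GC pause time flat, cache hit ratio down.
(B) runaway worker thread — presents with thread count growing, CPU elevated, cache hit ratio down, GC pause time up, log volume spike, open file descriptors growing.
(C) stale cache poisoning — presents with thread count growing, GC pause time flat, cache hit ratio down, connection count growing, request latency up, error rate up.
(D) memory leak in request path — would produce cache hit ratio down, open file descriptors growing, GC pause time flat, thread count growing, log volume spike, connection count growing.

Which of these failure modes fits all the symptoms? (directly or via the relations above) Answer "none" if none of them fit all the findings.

Testing each hypothesis:
(A) TLS handshake storm — accounts for every observation (connection count growing through GC pause time flat → CPU unchanged → connection count growing)
(B) runaway worker thread — fails on error rate up, GC pause time flat, connection count growing (predicts GC pause time up, not GC pause time flat)
(C) stale cache poisoning — error rate up match; GC pause time flat match; open file descriptors growing miss; cache hit ratio down match; connection count growing match
(D) memory leak in request path — does not account for error rate up
Only (A) is consistent with every observation.

A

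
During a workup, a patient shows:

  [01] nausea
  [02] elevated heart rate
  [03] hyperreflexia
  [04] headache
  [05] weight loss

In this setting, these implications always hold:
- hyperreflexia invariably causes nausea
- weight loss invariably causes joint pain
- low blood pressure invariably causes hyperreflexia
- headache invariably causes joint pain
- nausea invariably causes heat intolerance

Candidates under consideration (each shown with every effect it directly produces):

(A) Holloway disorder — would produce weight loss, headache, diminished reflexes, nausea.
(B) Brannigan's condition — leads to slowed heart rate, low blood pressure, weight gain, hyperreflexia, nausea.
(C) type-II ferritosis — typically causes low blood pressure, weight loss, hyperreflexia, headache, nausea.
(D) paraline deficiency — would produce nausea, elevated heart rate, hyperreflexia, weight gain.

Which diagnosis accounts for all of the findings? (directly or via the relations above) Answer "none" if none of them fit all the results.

For each candidate, compare predicted effects to what was observed:
(A) Holloway disorder — fails on elevated heart rate, hyperreflexia (predicts diminished reflexes, not hyperreflexia)
(B) Brannigan's condition — nausea match; elevated heart rate miss; hyperreflexia match; headache miss; weight loss miss
(C) type-II ferritosis — nausea match; elevated heart rate miss; hyperreflexia match; headache match; weight loss match
(D) paraline deficiency — nausea match; elevated heart rate match; hyperreflexia match; headache miss; weight loss miss
None of the listed candidates fits everything.

none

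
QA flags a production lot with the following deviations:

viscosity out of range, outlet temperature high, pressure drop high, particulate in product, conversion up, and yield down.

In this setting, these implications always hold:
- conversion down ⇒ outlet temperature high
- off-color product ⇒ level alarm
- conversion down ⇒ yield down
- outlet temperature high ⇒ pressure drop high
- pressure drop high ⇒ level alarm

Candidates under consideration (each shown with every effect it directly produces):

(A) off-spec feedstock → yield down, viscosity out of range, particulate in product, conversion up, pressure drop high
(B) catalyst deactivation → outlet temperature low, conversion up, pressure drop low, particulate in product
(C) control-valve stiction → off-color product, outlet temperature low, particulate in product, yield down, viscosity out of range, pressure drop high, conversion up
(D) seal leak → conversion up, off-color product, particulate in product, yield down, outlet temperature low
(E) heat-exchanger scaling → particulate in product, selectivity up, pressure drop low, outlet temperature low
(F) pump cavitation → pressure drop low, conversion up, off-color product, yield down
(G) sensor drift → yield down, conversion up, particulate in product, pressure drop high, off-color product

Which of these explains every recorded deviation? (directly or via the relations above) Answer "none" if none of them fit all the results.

Testing each hypothesis:
(A) off-spec feedstock — does not account for outlet temperature high
(B) catalyst deactivation — viscosity out of range -; outlet temperature high -; pressure drop high -; particulate in product +; conversion up +; yield down -
(C) control-valve stiction — fails on outlet temperature high (predicts outlet temperature low, not outlet temperature high)
(D) seal leak — viscosity out of range -; outlet temperature high -; pressure drop high -; particulate in product +; conversion up +; yield down +
(E) heat-exchanger scaling — viscosity out of range -; outlet temperature high -; pressure drop high -; particulate in product +; conversion up -; yield down -
(F) pump cavitation — fails on viscosity out of range, outlet temperature high, pressure drop high, particulate in product (predicts pressure drop low, not pressure drop high)
(G) sensor drift — viscosity out of range -; outlet temperature high -; pressure drop high +; particulate in product +; conversion up +; yield down +
None of the listed candidates fits everything.

none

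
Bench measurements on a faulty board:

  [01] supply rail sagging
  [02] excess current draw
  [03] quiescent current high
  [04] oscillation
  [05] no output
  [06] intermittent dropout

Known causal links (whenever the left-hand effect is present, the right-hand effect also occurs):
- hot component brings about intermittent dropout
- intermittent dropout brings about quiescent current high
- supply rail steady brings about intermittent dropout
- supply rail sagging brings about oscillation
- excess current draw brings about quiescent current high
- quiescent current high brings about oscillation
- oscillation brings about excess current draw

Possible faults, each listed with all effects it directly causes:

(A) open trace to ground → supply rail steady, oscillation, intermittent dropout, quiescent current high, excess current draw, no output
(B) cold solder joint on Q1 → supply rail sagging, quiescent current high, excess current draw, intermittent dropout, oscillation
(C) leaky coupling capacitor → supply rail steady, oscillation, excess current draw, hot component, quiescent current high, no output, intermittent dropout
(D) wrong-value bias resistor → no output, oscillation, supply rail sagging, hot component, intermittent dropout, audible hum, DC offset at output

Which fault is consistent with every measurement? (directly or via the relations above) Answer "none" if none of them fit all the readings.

D

Checking each candidate against the observations:
(A) open trace to ground — supply rail sagging ✗; excess current draw ✓; quiescent current high ✓; oscillation ✓; no output ✓; intermittent dropout ✓
(B) cold solder joint on Q1 — supply rail sagging ✓; excess current draw ✓; quiescent current high ✓; oscillation ✓; no output ✗; intermittent dropout ✓
(C) leaky coupling capacitor — supply rail sagging ✗; excess current draw ✓; quiescent current high ✓; oscillation ✓; no output ✓; intermittent dropout ✓
(D) wrong-value bias resistor — supply rail sagging ✓; excess current draw ✓ (through oscillation → excess current draw); quiescent current high ✓ (through intermittent dropout → quiescent current high); oscillation ✓; no output ✓; intermittent dropout ✓
Only (D) is consistent with every observation.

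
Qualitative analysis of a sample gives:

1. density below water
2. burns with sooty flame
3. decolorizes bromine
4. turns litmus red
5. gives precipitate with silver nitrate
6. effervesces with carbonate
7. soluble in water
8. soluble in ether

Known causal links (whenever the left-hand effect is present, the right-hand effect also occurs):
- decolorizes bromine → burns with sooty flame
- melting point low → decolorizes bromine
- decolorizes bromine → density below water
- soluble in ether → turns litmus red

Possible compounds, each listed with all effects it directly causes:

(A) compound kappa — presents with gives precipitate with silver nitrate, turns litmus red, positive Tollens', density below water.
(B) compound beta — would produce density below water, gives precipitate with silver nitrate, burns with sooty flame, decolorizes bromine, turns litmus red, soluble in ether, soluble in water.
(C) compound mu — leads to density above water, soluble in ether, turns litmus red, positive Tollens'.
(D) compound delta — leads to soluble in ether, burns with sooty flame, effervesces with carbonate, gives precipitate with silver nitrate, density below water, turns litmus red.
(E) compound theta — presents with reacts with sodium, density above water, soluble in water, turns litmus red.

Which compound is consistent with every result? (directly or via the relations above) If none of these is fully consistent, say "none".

Checking each candidate against the observations:
(A) compound kappa — density below water yes; burns with sooty flame NO; decolorizes bromine NO; turns litmus red yes; gives precipitate with silver nitrate yes; effervesces with carbonate NO; soluble in water NO; soluble in ether NO
(B) compound beta — density below water yes; burns with sooty flame yes; decolorizes bromine yes; turns litmus red yes; gives precipitate with silver nitrate yes; effervesces with carbonate NO; soluble in water yes; soluble in ether yes
(C) compound mu — density below water NO; burns with sooty flame NO; decolorizes bromine NO; turns litmus red yes; gives precipitate with silver nitrate NO; effervesces with carbonate NO; soluble in water NO; soluble in ether yes
(D) compound delta — does not account for decolorizes bromine, soluble in water
(E) compound theta — density below water NO; burns with sooty flame NO; decolorizes bromine NO; turns litmus red yes; gives precipitate with silver nitrate NO; effervesces with carbonate NO; soluble in water yes; soluble in ether NO
No candidate is consistent with all observations.

none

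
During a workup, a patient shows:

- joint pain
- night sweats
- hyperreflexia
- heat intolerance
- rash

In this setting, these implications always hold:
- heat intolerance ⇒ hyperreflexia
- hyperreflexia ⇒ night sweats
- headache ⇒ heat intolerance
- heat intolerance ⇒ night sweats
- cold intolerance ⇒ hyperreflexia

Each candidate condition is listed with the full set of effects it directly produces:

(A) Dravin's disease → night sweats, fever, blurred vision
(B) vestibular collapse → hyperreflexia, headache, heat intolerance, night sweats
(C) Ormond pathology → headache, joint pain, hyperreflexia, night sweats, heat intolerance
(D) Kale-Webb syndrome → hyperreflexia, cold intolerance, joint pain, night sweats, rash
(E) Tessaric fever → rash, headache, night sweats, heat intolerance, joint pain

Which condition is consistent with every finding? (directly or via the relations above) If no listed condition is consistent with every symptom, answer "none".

Testing each hypothesis:
(A) Dravin's disease — joint pain NO; night sweats yes; hyperreflexia NO; heat intolerance NO; rash NO
(B) vestibular collapse — joint pain NO; night sweats yes; hyperreflexia yes; heat intolerance yes; rash NO
(C) Ormond pathology — does not account for rash
(D) Kale-Webb syndrome — fails on heat intolerance (predicts cold intolerance, not heat intolerance)
(E) Tessaric fever — accounts for every observation (hyperreflexia by heat intolerance → hyperreflexia)
(E) alone accounts for all the evidence.

E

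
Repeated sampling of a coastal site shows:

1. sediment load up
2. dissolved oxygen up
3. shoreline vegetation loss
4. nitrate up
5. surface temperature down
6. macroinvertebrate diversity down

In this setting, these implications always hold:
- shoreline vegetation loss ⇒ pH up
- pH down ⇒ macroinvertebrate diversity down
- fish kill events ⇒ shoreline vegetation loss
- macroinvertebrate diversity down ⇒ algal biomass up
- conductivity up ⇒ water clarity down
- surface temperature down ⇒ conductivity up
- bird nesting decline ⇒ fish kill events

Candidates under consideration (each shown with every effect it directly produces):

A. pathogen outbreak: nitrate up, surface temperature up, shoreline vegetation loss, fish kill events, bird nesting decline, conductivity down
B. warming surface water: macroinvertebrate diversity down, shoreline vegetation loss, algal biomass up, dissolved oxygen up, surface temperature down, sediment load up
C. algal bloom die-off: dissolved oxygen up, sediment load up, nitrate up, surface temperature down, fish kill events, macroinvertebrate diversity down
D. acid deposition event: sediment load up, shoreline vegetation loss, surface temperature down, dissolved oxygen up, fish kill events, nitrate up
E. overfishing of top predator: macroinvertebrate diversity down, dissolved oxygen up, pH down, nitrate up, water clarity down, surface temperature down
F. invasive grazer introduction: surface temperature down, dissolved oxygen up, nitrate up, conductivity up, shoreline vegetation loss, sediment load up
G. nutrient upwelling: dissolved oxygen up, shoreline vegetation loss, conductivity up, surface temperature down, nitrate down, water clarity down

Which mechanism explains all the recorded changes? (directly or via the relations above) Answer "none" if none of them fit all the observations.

Checking each candidate against the observations:
(A) pathogen outbreak — fails on sediment load up, dissolved oxygen up, surface temperature down, macroinvertebrate diversity down (predicts surface temperature up, not surface temperature down)
(B) warming surface water — does not account for nitrate up
(C) algal bloom die-off — sediment load up ✓; dissolved oxygen up ✓; shoreline vegetation loss ✓ (by fish kill events → shoreline vegetation loss); nitrate up ✓; surface temperature down ✓; macroinvertebrate diversity down ✓
(D) acid deposition event — does not account for macroinvertebrate diversity down
(E) overfishing of top predator — sediment load up ✗; dissolved oxygen up ✓; shoreline vegetation loss ✗; nitrate up ✓; surface temperature down ✓; macroinvertebrate diversity down ✓
(F) invasive grazer introduction — does not account for macroinvertebrate diversity down
(G) nutrient upwelling — sediment load up ✗; dissolved oxygen up ✓; shoreline vegetation loss ✓; nitrate up ✗; surface temperature down ✓; macroinvertebrate diversity down ✗
(C) alone accounts for all the evidence.

C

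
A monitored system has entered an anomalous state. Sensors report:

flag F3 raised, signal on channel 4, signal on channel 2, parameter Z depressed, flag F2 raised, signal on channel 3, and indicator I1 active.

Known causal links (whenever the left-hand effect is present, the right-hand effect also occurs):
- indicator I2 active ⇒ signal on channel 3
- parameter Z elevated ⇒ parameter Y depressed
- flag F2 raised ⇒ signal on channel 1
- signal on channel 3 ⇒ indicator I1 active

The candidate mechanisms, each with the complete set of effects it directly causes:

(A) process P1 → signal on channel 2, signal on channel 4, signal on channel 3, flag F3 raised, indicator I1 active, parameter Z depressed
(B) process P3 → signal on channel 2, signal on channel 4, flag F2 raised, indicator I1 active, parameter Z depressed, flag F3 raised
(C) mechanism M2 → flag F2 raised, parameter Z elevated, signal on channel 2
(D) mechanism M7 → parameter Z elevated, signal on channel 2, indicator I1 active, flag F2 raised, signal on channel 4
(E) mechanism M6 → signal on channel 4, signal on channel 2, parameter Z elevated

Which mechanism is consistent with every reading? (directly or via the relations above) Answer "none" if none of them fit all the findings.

Checking each candidate against the observations:
(A) process P1 — does not account for flag F2 raised
(B) process P3 — flag F3 raised yes; signal on channel 4 yes; signal on channel 2 yes; parameter Z depressed yes; flag F2 raised yes; signal on channel 3 NO; indicator I1 active yes
(C) mechanism M2 — flag F3 raised NO; signal on channel 4 NO; signal on channel 2 yes; parameter Z depressed NO; flag F2 raised yes; signal on channel 3 NO; indicator I1 active NO
(D) mechanism M7 — fails on flag F3 raised, parameter Z depressed, signal on channel 3 (predicts parameter Z elevated, not parameter Z depressed)
(E) mechanism M6 — fails on flag F3 raised, parameter Z depressed, flag F2 raised, signal on channel 3, indicator I1 active (predicts parameter Z elevated, not parameter Z depressed)
Every candidate fails on at least one observation.

none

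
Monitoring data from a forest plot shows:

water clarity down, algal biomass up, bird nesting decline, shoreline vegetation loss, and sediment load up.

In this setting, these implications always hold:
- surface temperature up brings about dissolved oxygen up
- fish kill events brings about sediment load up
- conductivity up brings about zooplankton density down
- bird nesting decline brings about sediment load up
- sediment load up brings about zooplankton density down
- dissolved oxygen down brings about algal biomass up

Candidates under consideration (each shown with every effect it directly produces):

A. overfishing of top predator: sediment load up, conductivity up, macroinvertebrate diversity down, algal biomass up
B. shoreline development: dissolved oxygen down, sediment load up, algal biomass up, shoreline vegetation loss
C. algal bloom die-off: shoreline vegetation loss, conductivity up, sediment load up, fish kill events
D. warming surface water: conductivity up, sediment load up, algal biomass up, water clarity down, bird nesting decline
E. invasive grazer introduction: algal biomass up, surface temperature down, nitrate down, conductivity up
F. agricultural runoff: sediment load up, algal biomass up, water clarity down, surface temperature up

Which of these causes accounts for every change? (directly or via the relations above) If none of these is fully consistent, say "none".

Checking each candidate against the observations:
(A) overfishing of top predator — does not account for water clarity down, bird nesting decline, shoreline vegetation loss
(B) shoreline development — does not account for water clarity down, bird nesting decline
(C) algal bloom die-off — does not account for water clarity down, algal biomass up, bird nesting decline
(D) warming surface water — water clarity down ✓; algal biomass up ✓; bird nesting decline ✓; shoreline vegetation loss ✗; sediment load up ✓
(E) invasive grazer introduction — water clarity down ✗; algal biomass up ✓; bird nesting decline ✗; shoreline vegetation loss ✗; sediment load up ✗
(F) agricultural runoff — does not account for bird nesting decline, shoreline vegetation loss
None of the listed candidates fits everything.

none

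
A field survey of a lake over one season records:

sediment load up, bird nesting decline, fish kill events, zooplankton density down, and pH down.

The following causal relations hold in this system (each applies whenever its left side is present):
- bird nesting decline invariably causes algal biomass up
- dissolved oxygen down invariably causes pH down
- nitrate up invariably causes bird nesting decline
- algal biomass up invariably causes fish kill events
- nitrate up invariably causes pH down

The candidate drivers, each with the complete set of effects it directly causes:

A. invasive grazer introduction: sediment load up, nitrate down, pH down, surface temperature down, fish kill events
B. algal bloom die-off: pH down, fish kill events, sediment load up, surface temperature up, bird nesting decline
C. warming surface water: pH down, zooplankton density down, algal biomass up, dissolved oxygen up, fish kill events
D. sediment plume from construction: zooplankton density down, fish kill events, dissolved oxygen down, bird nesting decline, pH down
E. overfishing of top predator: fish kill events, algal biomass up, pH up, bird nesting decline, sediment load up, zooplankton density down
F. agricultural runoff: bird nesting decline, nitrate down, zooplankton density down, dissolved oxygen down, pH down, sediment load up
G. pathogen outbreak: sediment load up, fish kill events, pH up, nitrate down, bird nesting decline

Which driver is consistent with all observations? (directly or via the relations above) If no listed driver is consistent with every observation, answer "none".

Checking each candidate against the observations:
(A) invasive grazer introduction — does not account for bird nesting decline, zooplankton density down
(B) algal bloom die-off — does not account for zooplankton density down
(C) warming surface water — sediment load up -; bird nesting decline -; fish kill events +; zooplankton density down +; pH down +
(D) sediment plume from construction — sediment load up -; bird nesting decline +; fish kill events +; zooplankton density down +; pH down +
(E) overfishing of top predator — sediment load up +; bird nesting decline +; fish kill events +; zooplankton density down +; pH down -
(F) agricultural runoff — sediment load up +; bird nesting decline +; fish kill events + (by bird nesting decline → algal biomass up → fish kill events); zooplankton density down +; pH down +
(G) pathogen outbreak — sediment load up +; bird nesting decline +; fish kill events +; zooplankton density down -; pH down -
(F) is the only candidate with no mismatches.

F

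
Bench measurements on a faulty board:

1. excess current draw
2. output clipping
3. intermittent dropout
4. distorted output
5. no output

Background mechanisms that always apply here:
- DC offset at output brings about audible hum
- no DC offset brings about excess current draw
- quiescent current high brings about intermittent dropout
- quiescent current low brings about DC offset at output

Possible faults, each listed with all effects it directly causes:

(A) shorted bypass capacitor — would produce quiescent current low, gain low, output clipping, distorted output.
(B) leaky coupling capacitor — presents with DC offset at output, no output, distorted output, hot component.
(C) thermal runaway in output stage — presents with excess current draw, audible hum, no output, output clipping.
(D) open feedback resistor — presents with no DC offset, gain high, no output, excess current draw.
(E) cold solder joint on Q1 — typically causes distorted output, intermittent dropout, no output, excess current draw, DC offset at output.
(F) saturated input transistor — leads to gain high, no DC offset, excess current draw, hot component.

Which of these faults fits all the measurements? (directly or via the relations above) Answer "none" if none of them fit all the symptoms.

Per-candidate check:
(A) shorted bypass capacitor — does not account for excess current draw, intermittent dropout, no output
(B) leaky coupling capacitor — does not account for excess current draw, output clipping, intermittent dropout
(C) thermal runaway in output stage — does not account for intermittent dropout, distorted output
(D) open feedback resistor — does not account for output clipping, intermittent dropout, distorted output
(E) cold solder joint on Q1 — does not account for output clipping
(F) saturated input transistor — excess current draw yes; output clipping NO; intermittent dropout NO; distorted output NO; no output NO
None of the listed candidates fits everything.

none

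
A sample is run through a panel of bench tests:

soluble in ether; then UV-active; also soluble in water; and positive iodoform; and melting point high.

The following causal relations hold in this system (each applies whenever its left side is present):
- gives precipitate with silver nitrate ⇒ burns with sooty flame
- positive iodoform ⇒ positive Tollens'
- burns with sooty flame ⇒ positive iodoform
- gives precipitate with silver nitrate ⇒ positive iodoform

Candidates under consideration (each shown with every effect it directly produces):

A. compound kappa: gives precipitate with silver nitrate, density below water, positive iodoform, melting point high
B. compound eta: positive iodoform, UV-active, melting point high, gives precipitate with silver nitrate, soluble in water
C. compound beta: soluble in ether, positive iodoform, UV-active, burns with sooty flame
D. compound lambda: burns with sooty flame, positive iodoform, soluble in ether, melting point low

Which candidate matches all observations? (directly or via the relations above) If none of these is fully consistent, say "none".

Checking each candidate against the observations:
(A) compound kappa — does not account for soluble in ether, UV-active, soluble in water
(B) compound eta — soluble in ether miss; UV-active match; soluble in water match; positive iodoform match; melting point high match
(C) compound beta — soluble in ether match; UV-active match; soluble in water miss; positive iodoform match; melting point high miss
(D) compound lambda — soluble in ether match; UV-active miss; soluble in water miss; positive iodoform match; melting point high miss
No candidate is consistent with all observations.

none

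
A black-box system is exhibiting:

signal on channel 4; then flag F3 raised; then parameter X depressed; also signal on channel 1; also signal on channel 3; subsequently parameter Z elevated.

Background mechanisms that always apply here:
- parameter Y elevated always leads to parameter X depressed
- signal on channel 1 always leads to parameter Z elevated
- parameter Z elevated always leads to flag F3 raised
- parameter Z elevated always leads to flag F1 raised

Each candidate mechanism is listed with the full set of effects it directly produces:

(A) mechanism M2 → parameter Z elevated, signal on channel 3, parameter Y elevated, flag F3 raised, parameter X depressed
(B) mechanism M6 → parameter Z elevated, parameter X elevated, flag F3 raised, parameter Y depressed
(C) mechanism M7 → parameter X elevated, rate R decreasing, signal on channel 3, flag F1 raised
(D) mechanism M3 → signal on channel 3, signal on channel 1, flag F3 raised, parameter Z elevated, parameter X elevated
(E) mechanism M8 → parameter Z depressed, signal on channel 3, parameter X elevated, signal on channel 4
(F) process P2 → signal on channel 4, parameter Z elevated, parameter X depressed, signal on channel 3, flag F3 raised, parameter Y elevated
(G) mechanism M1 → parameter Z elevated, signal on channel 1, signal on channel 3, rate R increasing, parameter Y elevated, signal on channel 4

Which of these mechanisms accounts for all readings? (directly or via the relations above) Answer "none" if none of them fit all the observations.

G

For each candidate, compare predicted effects to what was observed:
(A) mechanism M2 — does not account for signal on channel 4, signal on channel 1
(B) mechanism M6 — fails on signal on channel 4, parameter X depressed, signal on channel 1, signal on channel 3 (predicts parameter X elevated, not parameter X depressed)
(C) mechanism M7 — signal on channel 4 -; flag F3 raised -; parameter X depressed -; signal on channel 1 -; signal on channel 3 +; parameter Z elevated -
(D) mechanism M3 — signal on channel 4 -; flag F3 raised +; parameter X depressed -; signal on channel 1 +; signal on channel 3 +; parameter Z elevated +
(E) mechanism M8 — fails on flag F3 raised, parameter X depressed, signal on channel 1, parameter Z elevated (predicts parameter X elevated, not parameter X depressed; predicts parameter Z depressed, not parameter Z elevated)
(F) process P2 — does not account for signal on channel 1
(G) mechanism M1 — accounts for every observation (flag F3 raised by parameter Z elevated → flag F3 raised)
Only (G) is consistent with every observation.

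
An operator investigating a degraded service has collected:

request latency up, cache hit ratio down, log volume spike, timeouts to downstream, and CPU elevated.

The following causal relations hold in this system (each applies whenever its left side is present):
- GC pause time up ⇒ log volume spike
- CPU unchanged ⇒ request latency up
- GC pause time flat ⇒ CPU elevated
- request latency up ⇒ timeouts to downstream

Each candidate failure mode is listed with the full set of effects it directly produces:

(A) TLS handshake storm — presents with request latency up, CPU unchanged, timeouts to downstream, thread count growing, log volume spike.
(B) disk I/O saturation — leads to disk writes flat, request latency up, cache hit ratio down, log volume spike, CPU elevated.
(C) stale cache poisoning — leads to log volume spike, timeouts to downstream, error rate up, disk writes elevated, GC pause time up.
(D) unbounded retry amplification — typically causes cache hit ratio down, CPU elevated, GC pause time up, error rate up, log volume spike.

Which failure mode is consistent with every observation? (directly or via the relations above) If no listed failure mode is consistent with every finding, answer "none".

B

Checking each candidate against the observations:
(A) TLS handshake storm — fails on cache hit ratio down, CPU elevated (predicts CPU unchanged, not CPU elevated)
(B) disk I/O saturation — accounts for every observation (timeouts to downstream by request latency up → timeouts to downstream)
(C) stale cache poisoning — request latency up miss; cache hit ratio down miss; log volume spike match; timeouts to downstream match; CPU elevated miss
(D) unbounded retry amplification — does not account for request latency up, timeouts to downstream
(B) alone accounts for all the evidence.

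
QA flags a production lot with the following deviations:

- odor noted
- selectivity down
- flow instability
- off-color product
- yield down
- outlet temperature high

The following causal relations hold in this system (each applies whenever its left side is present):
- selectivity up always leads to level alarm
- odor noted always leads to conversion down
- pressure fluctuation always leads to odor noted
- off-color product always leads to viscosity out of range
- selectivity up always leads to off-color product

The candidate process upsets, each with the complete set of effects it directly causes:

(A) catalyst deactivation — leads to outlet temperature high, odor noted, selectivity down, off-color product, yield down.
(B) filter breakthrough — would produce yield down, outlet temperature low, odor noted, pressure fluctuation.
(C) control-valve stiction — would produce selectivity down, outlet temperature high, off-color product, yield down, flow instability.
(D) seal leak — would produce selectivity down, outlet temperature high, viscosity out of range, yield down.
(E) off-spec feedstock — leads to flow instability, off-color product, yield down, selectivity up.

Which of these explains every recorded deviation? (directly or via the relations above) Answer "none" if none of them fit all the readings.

none

For each candidate, compare predicted effects to what was observed:
(A) catalyst deactivation — odor noted yes; selectivity down yes; flow instability NO; off-color product yes; yield down yes; outlet temperature high yes
(B) filter breakthrough — odor noted yes; selectivity down NO; flow instability NO; off-color product NO; yield down yes; outlet temperature high NO
(C) control-valve stiction — does not account for odor noted
(D) seal leak — odor noted NO; selectivity down yes; flow instability NO; off-color product NO; yield down yes; outlet temperature high yes
(E) off-spec feedstock — fails on odor noted, selectivity down, outlet temperature high (predicts selectivity up, not selectivity down)
Every candidate fails on at least one observation.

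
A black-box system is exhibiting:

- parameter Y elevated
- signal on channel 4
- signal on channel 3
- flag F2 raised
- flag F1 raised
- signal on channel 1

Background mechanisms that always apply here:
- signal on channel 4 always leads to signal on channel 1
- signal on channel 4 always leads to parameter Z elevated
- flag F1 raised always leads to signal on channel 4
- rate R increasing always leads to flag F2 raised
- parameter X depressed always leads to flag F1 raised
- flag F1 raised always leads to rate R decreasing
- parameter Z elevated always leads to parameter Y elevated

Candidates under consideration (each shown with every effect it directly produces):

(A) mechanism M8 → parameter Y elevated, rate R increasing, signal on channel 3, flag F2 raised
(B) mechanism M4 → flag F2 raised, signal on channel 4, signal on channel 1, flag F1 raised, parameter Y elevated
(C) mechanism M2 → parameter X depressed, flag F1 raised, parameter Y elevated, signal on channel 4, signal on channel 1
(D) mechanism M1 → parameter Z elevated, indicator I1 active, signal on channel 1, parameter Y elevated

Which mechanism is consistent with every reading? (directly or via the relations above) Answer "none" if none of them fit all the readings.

Checking each candidate against the observations:
(A) mechanism M8 — does not account for signal on channel 4, flag F1 raised, signal on channel 1
(B) mechanism M4 — does not account for signal on channel 3
(C) mechanism M2 — does not account for signal on channel 3, flag F2 raised
(D) mechanism M1 — parameter Y elevated yes; signal on channel 4 NO; signal on channel 3 NO; flag F2 raised NO; flag F1 raised NO; signal on channel 1 yes
No candidate is consistent with all observations.

none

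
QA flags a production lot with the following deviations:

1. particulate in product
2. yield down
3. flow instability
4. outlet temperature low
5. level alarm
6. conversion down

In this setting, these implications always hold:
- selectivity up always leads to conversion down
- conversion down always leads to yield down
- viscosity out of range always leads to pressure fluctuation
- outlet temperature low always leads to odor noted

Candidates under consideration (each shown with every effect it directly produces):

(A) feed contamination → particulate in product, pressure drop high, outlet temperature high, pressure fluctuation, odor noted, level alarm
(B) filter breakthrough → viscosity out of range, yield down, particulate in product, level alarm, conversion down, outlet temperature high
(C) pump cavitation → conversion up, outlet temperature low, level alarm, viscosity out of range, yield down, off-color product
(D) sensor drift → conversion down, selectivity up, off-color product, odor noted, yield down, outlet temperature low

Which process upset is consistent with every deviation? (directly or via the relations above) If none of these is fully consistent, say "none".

none

Checking each candidate against the observations:
(A) feed contamination — particulate in product yes; yield down NO; flow instability NO; outlet temperature low NO; level alarm yes; conversion down NO
(B) filter breakthrough — particulate in product yes; yield down yes; flow instability NO; outlet temperature low NO; level alarm yes; conversion down yes
(C) pump cavitation — fails on particulate in product, flow instability, conversion down (predicts conversion up, not conversion down)
(D) sensor drift — does not account for particulate in product, flow instability, level alarm
None of the listed candidates fits everything.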